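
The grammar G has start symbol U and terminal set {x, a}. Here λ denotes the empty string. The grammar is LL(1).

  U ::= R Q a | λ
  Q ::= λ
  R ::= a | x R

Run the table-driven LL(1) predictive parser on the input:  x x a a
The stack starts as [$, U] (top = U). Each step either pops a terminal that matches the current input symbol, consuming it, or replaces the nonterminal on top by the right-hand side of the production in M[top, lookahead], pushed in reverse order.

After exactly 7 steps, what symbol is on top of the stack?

     Stack      Input      Action
  1  $ U        x x a a $  expand U ::= R Q a
  2  $ a Q R    x x a a $  expand R ::= x R
  3  $ a Q R x  x x a a $  match x
  4  $ a Q R    x a a $    expand R ::= x R
  5  $ a Q R x  x a a $    match x
  6  $ a Q R    a a $      expand R ::= a
  7  $ a Q a    a a $      match a
Stack after step 7: $ a Q (top = Q).

Q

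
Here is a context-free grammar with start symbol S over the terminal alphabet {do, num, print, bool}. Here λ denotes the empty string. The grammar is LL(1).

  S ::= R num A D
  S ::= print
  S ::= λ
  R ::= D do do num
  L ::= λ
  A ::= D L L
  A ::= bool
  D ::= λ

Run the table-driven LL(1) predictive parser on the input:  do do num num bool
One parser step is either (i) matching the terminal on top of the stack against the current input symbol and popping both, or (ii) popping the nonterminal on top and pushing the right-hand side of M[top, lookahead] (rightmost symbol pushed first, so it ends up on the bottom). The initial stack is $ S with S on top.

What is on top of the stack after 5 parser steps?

     Stack                  Input                 Action
  1  $ S                    do do num num bool $  expand S ::= R num A D
  2  $ D A num R            do do num num bool $  expand R ::= D do do num
  3  $ D A num num do do D  do do num num bool $  expand D ::= λ
  4  $ D A num num do do    do do num num bool $  match do
  5  $ D A num num do       do num num bool $     match do
Stack after step 5: $ D A num num (top = num).

num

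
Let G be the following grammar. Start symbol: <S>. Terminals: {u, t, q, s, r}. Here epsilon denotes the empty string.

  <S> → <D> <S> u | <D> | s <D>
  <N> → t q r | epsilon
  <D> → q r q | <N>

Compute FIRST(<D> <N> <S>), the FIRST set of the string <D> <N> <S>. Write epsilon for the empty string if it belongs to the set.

{epsilon, q, s, t, u}

FIRST(<N>): from <N>→t q r we get {t}; from <N>→epsilon we get {epsilon}. So FIRST(<N>) = {epsilon, t}.
FIRST(<D>): from <D>→q r q we get {q}; from <D>→<N> we get {epsilon, t}. So FIRST(<D>) = {epsilon, q, t}.
FIRST(<S>): from <S>→<D> <S> u we get {q, s, t, u}; from <S>→<D> we get {epsilon, q, t}; from <S>→s <D> we get {s}. So FIRST(<S>) = {epsilon, q, s, t, u}.
FIRST(<D> <N> <S>): take FIRST of each symbol in turn, carrying on past any symbol whose FIRST contains epsilon; result {epsilon, q, s, t, u}.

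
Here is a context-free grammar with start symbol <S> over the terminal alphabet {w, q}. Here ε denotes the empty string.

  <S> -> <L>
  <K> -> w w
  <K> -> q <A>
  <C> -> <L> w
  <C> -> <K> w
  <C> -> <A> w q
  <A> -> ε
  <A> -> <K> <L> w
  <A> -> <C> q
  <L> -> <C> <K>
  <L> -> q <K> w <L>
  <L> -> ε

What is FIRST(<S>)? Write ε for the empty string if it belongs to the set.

{ε, q, w}

FIRST(<K>) = {q, w}
FIRST(<S>) = {ε, q, w}  (via <L>)
FIRST(<C>) = {q, w}  (via <L> w, <K> w, <A> w q)
FIRST(<A>) = {ε, q, w}  (via <K> <L> w, <C> q)
FIRST(<L>) = {ε, q, w}  (via <C> <K>)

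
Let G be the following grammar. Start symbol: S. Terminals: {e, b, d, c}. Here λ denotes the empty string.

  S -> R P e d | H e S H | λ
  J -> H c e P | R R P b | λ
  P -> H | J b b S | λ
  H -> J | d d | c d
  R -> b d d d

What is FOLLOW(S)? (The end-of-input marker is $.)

FIRST(R) = {b}
FIRST(S) = {λ, b, c, d, e}  (via R P e d, H e S H)
FIRST(J) = {λ, b, c, d}  (via H c e P, R R P b)
FIRST(H) = {λ, b, c, d}  (via J)
FIRST(P) = {λ, b, c, d}  (via H, J b b S)
FOLLOW(S) includes $ since S is the start symbol.
FOLLOW(R): in S->R P e d, R is followed by P e d with FIRST {b, c, d, e}; in J->R R P b (occurrence 1), R is followed by R P b with FIRST {b}; in J->R R P b (occurrence 2), R is followed by P b with FIRST {b, c, d}. Thus FOLLOW(R) = {b, c, d, e}.
FOLLOW(S): in S->H e S H, S is followed by H with FIRST {λ, b, c, d}; in S->H e S H, the suffix after S is nullable (adds nothing new); in P->J b b S, the suffix after S is empty, so FOLLOW(S) ⊇ FOLLOW(P) = {$, b, c, d, e}. Thus FOLLOW(S) = {$, b, c, d, e}.
FOLLOW(J): in P->J b b S, J is followed by b b S with FIRST {b}; in H->J, the suffix after J is empty, so FOLLOW(J) ⊇ FOLLOW(H) = {$, b, c, d, e}. Thus FOLLOW(J) = {$, b, c, d, e}.
FOLLOW(P): in S->R P e d, P is followed by e d with FIRST {e}; in J->H c e P, the suffix after P is empty, so FOLLOW(P) ⊇ FOLLOW(J) = {$, b, c, d, e}; in J->R R P b, P is followed by b with FIRST {b}. Thus FOLLOW(P) = {$, b, c, d, e}.
FOLLOW(H): in S->H e S H (occurrence 1), H is followed by e S H with FIRST {e}; in S->H e S H (occurrence 2), the suffix after H is empty, so FOLLOW(H) ⊇ FOLLOW(S) = {$, b, c, d, e}; in J->H c e P, H is followed by c e P with FIRST {c}; in P->H, the suffix after H is empty, so FOLLOW(H) ⊇ FOLLOW(P) = {$, b, c, d, e}. Thus FOLLOW(H) = {$, b, c, d, e}.

{$, b, c, d, e}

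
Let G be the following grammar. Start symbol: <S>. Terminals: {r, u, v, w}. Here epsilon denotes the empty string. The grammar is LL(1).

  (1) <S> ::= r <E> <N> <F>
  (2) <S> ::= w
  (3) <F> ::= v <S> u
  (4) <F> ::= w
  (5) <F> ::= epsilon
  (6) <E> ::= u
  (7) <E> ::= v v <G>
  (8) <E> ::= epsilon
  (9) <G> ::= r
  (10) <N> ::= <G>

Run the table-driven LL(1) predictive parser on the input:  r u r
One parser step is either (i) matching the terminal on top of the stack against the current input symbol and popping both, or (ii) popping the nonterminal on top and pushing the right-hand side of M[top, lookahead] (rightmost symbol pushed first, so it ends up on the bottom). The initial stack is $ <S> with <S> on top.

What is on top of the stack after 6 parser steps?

r

     Stack            Input    Action
  1  $ <S>            r u r $  expand <S> ::= r <E> <N> <F>
  2  $ <F> <N> <E> r  r u r $  match r
  3  $ <F> <N> <E>    u r $    expand <E> ::= u
  4  $ <F> <N> u      u r $    match u
  5  $ <F> <N>        r $      expand <N> ::= <G>
  6  $ <F> <G>        r $      expand <G> ::= r
Stack after step 6: $ <F> r (top = r).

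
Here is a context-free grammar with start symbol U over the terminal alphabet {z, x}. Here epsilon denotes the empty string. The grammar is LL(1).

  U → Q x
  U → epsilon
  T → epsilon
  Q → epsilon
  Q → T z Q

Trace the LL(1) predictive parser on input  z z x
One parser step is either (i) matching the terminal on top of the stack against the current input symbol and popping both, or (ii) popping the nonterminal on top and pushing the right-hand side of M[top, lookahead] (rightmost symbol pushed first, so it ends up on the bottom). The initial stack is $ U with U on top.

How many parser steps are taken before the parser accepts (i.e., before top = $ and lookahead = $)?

9

step 1: stack=$ U  input=z z x $  — expand U → Q x
step 2: stack=$ x Q  input=z z x $  — expand Q → T z Q
step 3: stack=$ x Q z T  input=z z x $  — expand T → epsilon
step 4: stack=$ x Q z  input=z z x $  — match z
step 5: stack=$ x Q  input=z x $  — expand Q → T z Q
step 6: stack=$ x Q z T  input=z x $  — expand T → epsilon
step 7: stack=$ x Q z  input=z x $  — match z
step 8: stack=$ x Q  input=x $  — expand Q → epsilon
step 9: stack=$ x  input=x $  — match x
Accept reached after 9 steps.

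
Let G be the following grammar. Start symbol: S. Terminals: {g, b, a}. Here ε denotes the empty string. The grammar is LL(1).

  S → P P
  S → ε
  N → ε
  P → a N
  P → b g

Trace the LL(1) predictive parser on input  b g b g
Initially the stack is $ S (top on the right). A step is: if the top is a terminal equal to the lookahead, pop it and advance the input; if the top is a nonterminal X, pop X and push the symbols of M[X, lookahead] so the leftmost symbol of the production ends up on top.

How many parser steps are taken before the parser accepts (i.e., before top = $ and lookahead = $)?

     Stack    Input      Action
  1  $ S      b g b g $  expand S → P P
  2  $ P P    b g b g $  expand P → b g
  3  $ P g b  b g b g $  match b
  4  $ P g    g b g $    match g
  5  $ P      b g $      expand P → b g
  6  $ g b    b g $      match b
  7  $ g      g $        match g
Accept reached after 7 steps.

7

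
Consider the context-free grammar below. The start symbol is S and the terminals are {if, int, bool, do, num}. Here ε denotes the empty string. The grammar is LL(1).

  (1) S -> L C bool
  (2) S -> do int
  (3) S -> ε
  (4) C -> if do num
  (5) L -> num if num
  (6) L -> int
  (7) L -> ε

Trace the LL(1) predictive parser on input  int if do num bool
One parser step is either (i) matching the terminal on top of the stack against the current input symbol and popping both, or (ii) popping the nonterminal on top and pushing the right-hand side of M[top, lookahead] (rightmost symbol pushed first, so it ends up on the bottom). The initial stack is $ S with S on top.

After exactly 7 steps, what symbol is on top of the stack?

bool

     Stack             Input                 Action
  1  $ S               int if do num bool $  expand S -> L C bool
  2  $ bool C L        int if do num bool $  expand L -> int
  3  $ bool C int      int if do num bool $  match int
  4  $ bool C          if do num bool $      expand C -> if do num
  5  $ bool num do if  if do num bool $      match if
  6  $ bool num do     do num bool $         match do
  7  $ bool num        num bool $            match num
Stack after step 7: $ bool (top = bool).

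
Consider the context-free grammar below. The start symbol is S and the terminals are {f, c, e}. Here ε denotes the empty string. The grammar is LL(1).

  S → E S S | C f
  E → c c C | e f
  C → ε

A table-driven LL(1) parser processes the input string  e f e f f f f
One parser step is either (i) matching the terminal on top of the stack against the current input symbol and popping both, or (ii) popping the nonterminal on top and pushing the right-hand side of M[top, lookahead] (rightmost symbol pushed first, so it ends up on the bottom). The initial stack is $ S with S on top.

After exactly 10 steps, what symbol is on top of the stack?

f

      Stack        Input            Action
   1  $ S          e f e f f f f $  expand S → E S S
   2  $ S S E      e f e f f f f $  expand E → e f
   3  $ S S f e    e f e f f f f $  match e
   4  $ S S f      f e f f f f $    match f
   5  $ S S        e f f f f $      expand S → E S S
   6  $ S S S E    e f f f f $      expand E → e f
   7  $ S S S f e  e f f f f $      match e
   8  $ S S S f    f f f f $        match f
   9  $ S S S      f f f $          expand S → C f
  10  $ S S f C    f f f $          expand C → ε
Stack after step 10: $ S S f (top = f).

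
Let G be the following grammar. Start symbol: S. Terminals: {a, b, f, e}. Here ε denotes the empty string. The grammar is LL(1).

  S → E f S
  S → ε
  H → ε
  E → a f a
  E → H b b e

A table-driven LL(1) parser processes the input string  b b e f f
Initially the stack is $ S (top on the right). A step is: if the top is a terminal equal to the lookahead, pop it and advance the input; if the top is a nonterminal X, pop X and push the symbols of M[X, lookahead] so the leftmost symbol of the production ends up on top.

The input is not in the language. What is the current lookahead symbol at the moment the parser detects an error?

f

step 1: stack=$ S  input=b b e f f $  — expand S → E f S
step 2: stack=$ S f E  input=b b e f f $  — expand E → H b b e
step 3: stack=$ S f e b b H  input=b b e f f $  — expand H → ε
step 4: stack=$ S f e b b  input=b b e f f $  — match b
step 5: stack=$ S f e b  input=b e f f $  — match b
step 6: stack=$ S f e  input=e f f $  — match e
step 7: stack=$ S f  input=f f $  — match f
step 8: stack=$ S  input=f $  — error: M[S, f] is empty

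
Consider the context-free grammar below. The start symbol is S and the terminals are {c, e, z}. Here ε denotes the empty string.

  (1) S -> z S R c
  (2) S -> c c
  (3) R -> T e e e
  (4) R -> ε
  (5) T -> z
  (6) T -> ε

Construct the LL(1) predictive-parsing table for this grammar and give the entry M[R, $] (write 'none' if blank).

FIRST(S): from S->z S R c we get {z}; from S->c c we get {c}. So FIRST(S) = {c, z}.
FIRST(T): from T->z we get {z}; from T->ε we get {ε}. So FIRST(T) = {ε, z}.
FIRST(R): from R->T e e e we get {e, z}; from R->ε we get {ε}. So FIRST(R) = {ε, e, z}.
FOLLOW(S) includes $ since S is the start symbol.
FOLLOW(R): in S->z S R c, R is followed by c with FIRST {c}. Thus FOLLOW(R) = {c}.
For R -> T e e e: FIRST(T e e e) = {e, z}, so it goes in M[R, t] for t ∈ {e, z}.
For R -> ε: FIRST(ε) = {ε}, so it goes in M[R, t] for t ∈ {}; since ε ∈ FIRST, also for every t ∈ FOLLOW(R) = {c}.
None of these place a production in M[R, $].

none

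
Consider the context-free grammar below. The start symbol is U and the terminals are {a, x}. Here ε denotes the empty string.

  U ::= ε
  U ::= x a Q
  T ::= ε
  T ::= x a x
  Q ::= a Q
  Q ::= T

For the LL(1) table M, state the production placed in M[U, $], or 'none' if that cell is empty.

U ::= ε

FIRST(U): from U::=ε we get {ε}; from U::=x a Q we get {x}. So FIRST(U) = {ε, x}.
FIRST(T): from T::=ε we get {ε}; from T::=x a x we get {x}. So FIRST(T) = {ε, x}.
FIRST(Q): from Q::=a Q we get {a}; from Q::=T we get {ε, x}. So FIRST(Q) = {ε, a, x}.
FOLLOW(U) includes $ since U is the start symbol.
FOLLOW(U): U appears on no right-hand side. Thus FOLLOW(U) = {$}.
For U ::= ε: FIRST(ε) = {ε}, so it goes in M[U, t] for t ∈ {}; since ε ∈ FIRST, also for every t ∈ FOLLOW(U) = {$}.
For U ::= x a Q: FIRST(x a Q) = {x}, so it goes in M[U, t] for t ∈ {x}.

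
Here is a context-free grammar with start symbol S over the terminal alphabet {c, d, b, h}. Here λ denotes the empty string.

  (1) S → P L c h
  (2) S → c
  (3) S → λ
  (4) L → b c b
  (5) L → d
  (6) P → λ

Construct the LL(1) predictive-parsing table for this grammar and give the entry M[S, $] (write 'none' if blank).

FIRST(L): from L→b c b we get {b}; from L→d we get {d}. So FIRST(L) = {b, d}.
FIRST(P): from P→λ we get {λ}. So FIRST(P) = {λ}.
FIRST(S): from S→P L c h we get {b, d}; from S→c we get {c}; from S→λ we get {λ}. So FIRST(S) = {λ, b, c, d}.
FOLLOW(S) includes $ since S is the start symbol.
FOLLOW(S): S appears on no right-hand side. Thus FOLLOW(S) = {$}.
For S → P L c h: FIRST(P L c h) = {b, d}, so it goes in M[S, t] for t ∈ {b, d}.
For S → c: FIRST(c) = {c}, so it goes in M[S, t] for t ∈ {c}.
For S → λ: FIRST(λ) = {λ}, so it goes in M[S, t] for t ∈ {}; since λ ∈ FIRST, also for every t ∈ FOLLOW(S) = {$}.

S → λ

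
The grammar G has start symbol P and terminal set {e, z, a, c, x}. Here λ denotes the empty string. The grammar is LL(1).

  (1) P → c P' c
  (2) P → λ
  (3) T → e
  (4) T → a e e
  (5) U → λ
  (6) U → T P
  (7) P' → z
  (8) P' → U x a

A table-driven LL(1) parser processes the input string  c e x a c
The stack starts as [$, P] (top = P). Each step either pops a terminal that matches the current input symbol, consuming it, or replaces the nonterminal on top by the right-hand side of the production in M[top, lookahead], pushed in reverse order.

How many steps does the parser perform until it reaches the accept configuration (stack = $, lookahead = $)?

10

      Stack        Input        Action
   1  $ P          c e x a c $  expand P → c P' c
   2  $ c P' c     c e x a c $  match c
   3  $ c P'       e x a c $    expand P' → U x a
   4  $ c a x U    e x a c $    expand U → T P
   5  $ c a x P T  e x a c $    expand T → e
   6  $ c a x P e  e x a c $    match e
   7  $ c a x P    x a c $      expand P → λ
   8  $ c a x      x a c $      match x
   9  $ c a        a c $        match a
  10  $ c          c $          match c
Accept reached after 10 steps.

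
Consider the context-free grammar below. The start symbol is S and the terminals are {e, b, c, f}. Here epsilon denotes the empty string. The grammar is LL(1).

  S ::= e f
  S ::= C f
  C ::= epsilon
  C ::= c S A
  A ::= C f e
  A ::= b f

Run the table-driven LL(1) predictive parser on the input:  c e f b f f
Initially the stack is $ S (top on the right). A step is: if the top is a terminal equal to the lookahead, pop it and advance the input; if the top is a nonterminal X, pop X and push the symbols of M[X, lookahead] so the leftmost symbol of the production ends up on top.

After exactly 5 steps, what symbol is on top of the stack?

f

     Stack      Input          Action
  1  $ S        c e f b f f $  expand S ::= C f
  2  $ f C      c e f b f f $  expand C ::= c S A
  3  $ f A S c  c e f b f f $  match c
  4  $ f A S    e f b f f $    expand S ::= e f
  5  $ f A f e  e f b f f $    match e
Stack after step 5: $ f A f (top = f).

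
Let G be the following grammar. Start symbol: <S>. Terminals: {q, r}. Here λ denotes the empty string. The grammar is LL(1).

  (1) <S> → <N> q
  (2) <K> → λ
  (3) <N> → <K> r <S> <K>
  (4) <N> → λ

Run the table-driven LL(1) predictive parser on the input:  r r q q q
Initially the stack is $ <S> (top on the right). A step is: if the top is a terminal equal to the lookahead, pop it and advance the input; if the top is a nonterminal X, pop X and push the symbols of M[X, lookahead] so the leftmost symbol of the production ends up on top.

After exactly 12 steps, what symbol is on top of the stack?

step 1: stack=$ <S>  input=r r q q q $  — expand <S> → <N> q
step 2: stack=$ q <N>  input=r r q q q $  — expand <N> → <K> r <S> <K>
step 3: stack=$ q <K> <S> r <K>  input=r r q q q $  — expand <K> → λ
step 4: stack=$ q <K> <S> r  input=r r q q q $  — match r
step 5: stack=$ q <K> <S>  input=r q q q $  — expand <S> → <N> q
step 6: stack=$ q <K> q <N>  input=r q q q $  — expand <N> → <K> r <S> <K>
step 7: stack=$ q <K> q <K> <S> r <K>  input=r q q q $  — expand <K> → λ
step 8: stack=$ q <K> q <K> <S> r  input=r q q q $  — match r
step 9: stack=$ q <K> q <K> <S>  input=q q q $  — expand <S> → <N> q
step 10: stack=$ q <K> q <K> q <N>  input=q q q $  — expand <N> → λ
step 11: stack=$ q <K> q <K> q  input=q q q $  — match q
step 12: stack=$ q <K> q <K>  input=q q $  — expand <K> → λ
Stack after step 12: $ q <K> q (top = q).

q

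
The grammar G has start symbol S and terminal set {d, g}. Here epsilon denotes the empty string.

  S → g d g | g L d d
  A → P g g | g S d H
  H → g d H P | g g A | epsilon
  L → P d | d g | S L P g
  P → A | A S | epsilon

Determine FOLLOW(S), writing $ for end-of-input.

{$, d, g}

FIRST(S) = {g}
FIRST(H) = {epsilon, g}
FIRST(A) = {g}  (via P g g)
FIRST(P) = {epsilon, g}  (via A, A S)
FIRST(L) = {d, g}  (via P d, S L P g)
FOLLOW(S) includes $ since S is the start symbol.
FOLLOW(L): in S→g L d d, L is followed by d d with FIRST {d}; in L→S L P g, L is followed by P g with FIRST {g}. Thus FOLLOW(L) = {d, g}.
FOLLOW(S): in A→g S d H, S is followed by d H with FIRST {d}; in L→S L P g, S is followed by L P g with FIRST {d, g}; in P→A S, the suffix after S is empty, so FOLLOW(S) ⊇ FOLLOW(P) = {d, g}. Thus FOLLOW(S) = {$, d, g}.
FOLLOW(A): in H→g g A, the suffix after A is empty, so FOLLOW(A) ⊇ FOLLOW(H) = {d, g}; in P→A, the suffix after A is empty, so FOLLOW(A) ⊇ FOLLOW(P) = {d, g}; in P→A S, A is followed by S with FIRST {g}. Thus FOLLOW(A) = {d, g}.
FOLLOW(H): in A→g S d H, the suffix after H is empty, so FOLLOW(H) ⊇ FOLLOW(A) = {d, g}; in H→g d H P, H is followed by P with FIRST {epsilon, g}; in H→g d H P, the suffix after H is nullable (adds nothing new). Thus FOLLOW(H) = {d, g}.
FOLLOW(P): in A→P g g, P is followed by g g with FIRST {g}; in H→g d H P, the suffix after P is empty, so FOLLOW(P) ⊇ FOLLOW(H) = {d, g}; in L→P d, P is followed by d with FIRST {d}; in L→S L P g, P is followed by g with FIRST {g}. Thus FOLLOW(P) = {d, g}.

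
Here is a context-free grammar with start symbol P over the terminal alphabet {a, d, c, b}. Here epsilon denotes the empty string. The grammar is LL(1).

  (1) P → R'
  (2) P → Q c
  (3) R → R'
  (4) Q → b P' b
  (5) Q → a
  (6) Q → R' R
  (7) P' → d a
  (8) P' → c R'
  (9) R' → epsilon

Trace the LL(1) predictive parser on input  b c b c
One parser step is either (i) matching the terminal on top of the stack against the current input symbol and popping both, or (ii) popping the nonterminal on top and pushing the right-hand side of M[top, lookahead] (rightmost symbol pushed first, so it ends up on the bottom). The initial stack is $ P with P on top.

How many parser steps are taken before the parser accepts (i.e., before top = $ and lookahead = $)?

8

step 1: stack=$ P  input=b c b c $  — expand P → Q c
step 2: stack=$ c Q  input=b c b c $  — expand Q → b P' b
step 3: stack=$ c b P' b  input=b c b c $  — match b
step 4: stack=$ c b P'  input=c b c $  — expand P' → c R'
step 5: stack=$ c b R' c  input=c b c $  — match c
step 6: stack=$ c b R'  input=b c $  — expand R' → epsilon
step 7: stack=$ c b  input=b c $  — match b
step 8: stack=$ c  input=c $  — match c
Accept reached after 8 steps.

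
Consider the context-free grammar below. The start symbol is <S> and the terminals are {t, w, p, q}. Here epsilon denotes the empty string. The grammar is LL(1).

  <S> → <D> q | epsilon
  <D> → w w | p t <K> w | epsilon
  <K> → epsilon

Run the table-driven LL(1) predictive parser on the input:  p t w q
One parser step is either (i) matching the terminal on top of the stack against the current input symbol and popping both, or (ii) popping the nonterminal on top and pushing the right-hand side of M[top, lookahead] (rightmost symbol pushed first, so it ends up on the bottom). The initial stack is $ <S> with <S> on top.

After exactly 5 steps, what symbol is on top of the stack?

w

step 1: stack=$ <S>  input=p t w q $  — expand <S> → <D> q
step 2: stack=$ q <D>  input=p t w q $  — expand <D> → p t <K> w
step 3: stack=$ q w <K> t p  input=p t w q $  — match p
step 4: stack=$ q w <K> t  input=t w q $  — match t
step 5: stack=$ q w <K>  input=w q $  — expand <K> → epsilon
Stack after step 5: $ q w (top = w).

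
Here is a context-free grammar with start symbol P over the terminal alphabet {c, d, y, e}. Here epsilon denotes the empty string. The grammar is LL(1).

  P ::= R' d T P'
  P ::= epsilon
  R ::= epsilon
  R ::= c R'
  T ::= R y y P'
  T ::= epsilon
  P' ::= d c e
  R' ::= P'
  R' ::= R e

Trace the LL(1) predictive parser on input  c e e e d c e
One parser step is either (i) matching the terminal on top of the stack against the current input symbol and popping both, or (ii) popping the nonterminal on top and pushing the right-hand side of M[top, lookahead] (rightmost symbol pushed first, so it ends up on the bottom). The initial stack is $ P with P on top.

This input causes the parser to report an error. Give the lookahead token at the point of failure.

step 1: stack=$ P  input=c e e e d c e $  — expand P ::= R' d T P'
step 2: stack=$ P' T d R'  input=c e e e d c e $  — expand R' ::= R e
step 3: stack=$ P' T d e R  input=c e e e d c e $  — expand R ::= c R'
step 4: stack=$ P' T d e R' c  input=c e e e d c e $  — match c
step 5: stack=$ P' T d e R'  input=e e e d c e $  — expand R' ::= R e
step 6: stack=$ P' T d e e R  input=e e e d c e $  — expand R ::= epsilon
step 7: stack=$ P' T d e e  input=e e e d c e $  — match e
step 8: stack=$ P' T d e  input=e e d c e $  — match e
step 9: stack=$ P' T d  input=e d c e $  — error: top is terminal d but lookahead is e

e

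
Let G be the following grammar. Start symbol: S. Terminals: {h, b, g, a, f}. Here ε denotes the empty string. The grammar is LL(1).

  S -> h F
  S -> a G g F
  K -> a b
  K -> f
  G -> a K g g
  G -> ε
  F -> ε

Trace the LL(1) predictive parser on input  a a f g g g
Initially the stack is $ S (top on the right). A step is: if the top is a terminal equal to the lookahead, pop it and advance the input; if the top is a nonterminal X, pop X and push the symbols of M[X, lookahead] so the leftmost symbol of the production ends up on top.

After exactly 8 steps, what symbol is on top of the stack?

g

step 1: stack=$ S  input=a a f g g g $  — expand S -> a G g F
step 2: stack=$ F g G a  input=a a f g g g $  — match a
step 3: stack=$ F g G  input=a f g g g $  — expand G -> a K g g
step 4: stack=$ F g g g K a  input=a f g g g $  — match a
step 5: stack=$ F g g g K  input=f g g g $  — expand K -> f
step 6: stack=$ F g g g f  input=f g g g $  — match f
step 7: stack=$ F g g g  input=g g g $  — match g
step 8: stack=$ F g g  input=g g $  — match g
Stack after step 8: $ F g (top = g).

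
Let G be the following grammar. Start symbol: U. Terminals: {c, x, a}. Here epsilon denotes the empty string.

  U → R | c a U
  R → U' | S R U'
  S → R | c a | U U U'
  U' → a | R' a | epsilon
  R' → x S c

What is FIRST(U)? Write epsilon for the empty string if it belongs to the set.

{epsilon, a, c, x}

FIRST(R'): from R'→x S c we get {x}. So FIRST(R') = {x}.
FIRST(U'): from U'→a we get {a}; from U'→R' a we get {x}; from U'→epsilon we get {epsilon}. So FIRST(U') = {epsilon, a, x}.
FIRST(U): from U→R we get {epsilon, a, c, x}; from U→c a U we get {c}. So FIRST(U) = {epsilon, a, c, x}.
FIRST(R): from R→U' we get {epsilon, a, x}; from R→S R U' we get {epsilon, a, c, x}. So FIRST(R) = {epsilon, a, c, x}.
FIRST(S): from S→R we get {epsilon, a, c, x}; from S→c a we get {c}; from S→U U U' we get {epsilon, a, c, x}. So FIRST(S) = {epsilon, a, c, x}.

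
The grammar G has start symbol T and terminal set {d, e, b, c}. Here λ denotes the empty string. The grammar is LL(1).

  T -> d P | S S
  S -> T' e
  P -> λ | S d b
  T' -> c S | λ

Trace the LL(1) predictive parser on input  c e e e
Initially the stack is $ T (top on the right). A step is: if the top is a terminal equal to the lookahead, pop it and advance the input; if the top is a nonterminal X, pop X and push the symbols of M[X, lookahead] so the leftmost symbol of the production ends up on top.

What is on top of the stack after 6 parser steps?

e

step 1: stack=$ T  input=c e e e $  — expand T -> S S
step 2: stack=$ S S  input=c e e e $  — expand S -> T' e
step 3: stack=$ S e T'  input=c e e e $  — expand T' -> c S
step 4: stack=$ S e S c  input=c e e e $  — match c
step 5: stack=$ S e S  input=e e e $  — expand S -> T' e
step 6: stack=$ S e e T'  input=e e e $  — expand T' -> λ
Stack after step 6: $ S e e (top = e).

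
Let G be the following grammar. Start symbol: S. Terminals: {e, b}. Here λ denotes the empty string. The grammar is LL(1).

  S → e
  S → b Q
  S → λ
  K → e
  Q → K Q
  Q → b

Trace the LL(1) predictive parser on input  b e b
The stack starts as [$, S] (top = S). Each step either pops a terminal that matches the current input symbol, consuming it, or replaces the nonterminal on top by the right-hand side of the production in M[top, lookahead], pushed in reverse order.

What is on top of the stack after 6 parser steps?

     Stack  Input    Action
  1  $ S    b e b $  expand S → b Q
  2  $ Q b  b e b $  match b
  3  $ Q    e b $    expand Q → K Q
  4  $ Q K  e b $    expand K → e
  5  $ Q e  e b $    match e
  6  $ Q    b $      expand Q → b
Stack after step 6: $ b (top = b).

b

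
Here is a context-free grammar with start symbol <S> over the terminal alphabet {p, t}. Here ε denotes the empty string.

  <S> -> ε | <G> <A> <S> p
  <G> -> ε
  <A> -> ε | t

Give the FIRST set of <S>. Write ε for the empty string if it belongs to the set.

{ε, p, t}

FIRST(<G>): from <G>->ε we get {ε}. So FIRST(<G>) = {ε}.
FIRST(<A>): from <A>->ε we get {ε}; from <A>->t we get {t}. So FIRST(<A>) = {ε, t}.
FIRST(<S>): from <S>->ε we get {ε}; from <S>-><G> <A> <S> p we get {p, t}. So FIRST(<S>) = {ε, p, t}.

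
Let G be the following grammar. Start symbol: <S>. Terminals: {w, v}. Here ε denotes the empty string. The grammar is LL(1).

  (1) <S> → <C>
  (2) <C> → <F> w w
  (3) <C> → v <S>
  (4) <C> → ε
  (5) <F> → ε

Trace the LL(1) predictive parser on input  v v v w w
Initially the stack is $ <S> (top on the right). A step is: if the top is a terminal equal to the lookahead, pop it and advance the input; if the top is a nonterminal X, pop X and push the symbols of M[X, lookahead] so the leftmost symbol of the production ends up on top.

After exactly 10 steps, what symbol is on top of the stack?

<C>

      Stack    Input        Action
   1  $ <S>    v v v w w $  expand <S> → <C>
   2  $ <C>    v v v w w $  expand <C> → v <S>
   3  $ <S> v  v v v w w $  match v
   4  $ <S>    v v w w $    expand <S> → <C>
   5  $ <C>    v v w w $    expand <C> → v <S>
   6  $ <S> v  v v w w $    match v
   7  $ <S>    v w w $      expand <S> → <C>
   8  $ <C>    v w w $      expand <C> → v <S>
   9  $ <S> v  v w w $      match v
  10  $ <S>    w w $        expand <S> → <C>
Stack after step 10: $ <C> (top = <C>).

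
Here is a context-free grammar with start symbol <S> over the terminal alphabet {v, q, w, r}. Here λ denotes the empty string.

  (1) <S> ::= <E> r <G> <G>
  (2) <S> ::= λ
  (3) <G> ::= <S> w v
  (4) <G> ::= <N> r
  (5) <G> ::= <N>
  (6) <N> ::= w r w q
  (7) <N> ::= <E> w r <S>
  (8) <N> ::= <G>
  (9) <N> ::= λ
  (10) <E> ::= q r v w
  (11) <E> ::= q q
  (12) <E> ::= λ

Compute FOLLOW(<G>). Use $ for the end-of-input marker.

{$, q, r, w}

FIRST(<E>): from <E>::=q r v w we get {q}; from <E>::=q q we get {q}; from <E>::=λ we get {λ}. So FIRST(<E>) = {λ, q}.
FIRST(<S>): from <S>::=<E> r <G> <G> we get {q, r}; from <S>::=λ we get {λ}. So FIRST(<S>) = {λ, q, r}.
FIRST(<G>): from <G>::=<S> w v we get {q, r, w}; from <G>::=<N> r we get {q, r, w}; from <G>::=<N> we get {λ, q, r, w}. So FIRST(<G>) = {λ, q, r, w}.
FIRST(<N>): from <N>::=w r w q we get {w}; from <N>::=<E> w r <S> we get {q, w}; from <N>::=<G> we get {λ, q, r, w}; from <N>::=λ we get {λ}. So FIRST(<N>) = {λ, q, r, w}.
FOLLOW(<S>) includes $ since <S> is the start symbol.
FOLLOW(<E>): in <S>::=<E> r <G> <G>, <E> is followed by r <G> <G> with FIRST {r}; in <N>::=<E> w r <S>, <E> is followed by w r <S> with FIRST {w}. Thus FOLLOW(<E>) = {r, w}.
FOLLOW(<S>): in <G>::=<S> w v, <S> is followed by w v with FIRST {w}; in <N>::=<E> w r <S>, the suffix after <S> is empty, so FOLLOW(<S>) ⊇ FOLLOW(<N>) = {$, q, r, w}. Thus FOLLOW(<S>) = {$, q, r, w}.
FOLLOW(<G>): in <S>::=<E> r <G> <G> (occurrence 1), <G> is followed by <G> with FIRST {λ, q, r, w}; in <S>::=<E> r <G> <G> (occurrence 1), the suffix after <G> is nullable, so FOLLOW(<G>) ⊇ FOLLOW(<S>) = {$, q, r, w}; in <S>::=<E> r <G> <G> (occurrence 2), the suffix after <G> is empty, so FOLLOW(<G>) ⊇ FOLLOW(<S>) = {$, q, r, w}; in <N>::=<G>, the suffix after <G> is empty, so FOLLOW(<G>) ⊇ FOLLOW(<N>) = {$, q, r, w}. Thus FOLLOW(<G>) = {$, q, r, w}.
FOLLOW(<N>): in <G>::=<N> r, <N> is followed by r with FIRST {r}; in <G>::=<N>, the suffix after <N> is empty, so FOLLOW(<N>) ⊇ FOLLOW(<G>) = {$, q, r, w}. Thus FOLLOW(<N>) = {$, q, r, w}.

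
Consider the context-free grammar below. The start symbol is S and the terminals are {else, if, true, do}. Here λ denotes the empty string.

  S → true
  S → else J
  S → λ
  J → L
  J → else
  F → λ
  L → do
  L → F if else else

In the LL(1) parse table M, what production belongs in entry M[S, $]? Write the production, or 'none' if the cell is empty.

FIRST(S) = {λ, else, true}
FIRST(F) = {λ}
FIRST(L) = {do, if}  (via F if else else)
FIRST(J) = {do, else, if}  (via L)
FOLLOW(S) includes $ since S is the start symbol.
FOLLOW(S): S appears on no right-hand side. Thus FOLLOW(S) = {$}.
For S → true: FIRST(true) = {true}, so it goes in M[S, t] for t ∈ {true}.
For S → else J: FIRST(else J) = {else}, so it goes in M[S, t] for t ∈ {else}.
For S → λ: FIRST(λ) = {λ}, so it goes in M[S, t] for t ∈ {}; since λ ∈ FIRST, also for every t ∈ FOLLOW(S) = {$}.

S → λ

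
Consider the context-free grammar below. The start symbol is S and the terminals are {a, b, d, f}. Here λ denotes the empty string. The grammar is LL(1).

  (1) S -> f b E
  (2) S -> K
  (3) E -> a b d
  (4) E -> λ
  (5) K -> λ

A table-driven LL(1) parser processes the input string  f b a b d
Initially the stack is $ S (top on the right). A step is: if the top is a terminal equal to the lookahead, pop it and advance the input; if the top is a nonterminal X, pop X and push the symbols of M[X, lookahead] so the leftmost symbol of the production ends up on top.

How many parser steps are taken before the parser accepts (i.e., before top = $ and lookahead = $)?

     Stack    Input        Action
  1  $ S      f b a b d $  expand S -> f b E
  2  $ E b f  f b a b d $  match f
  3  $ E b    b a b d $    match b
  4  $ E      a b d $      expand E -> a b d
  5  $ d b a  a b d $      match a
  6  $ d b    b d $        match b
  7  $ d      d $          match d
Accept reached after 7 steps.

7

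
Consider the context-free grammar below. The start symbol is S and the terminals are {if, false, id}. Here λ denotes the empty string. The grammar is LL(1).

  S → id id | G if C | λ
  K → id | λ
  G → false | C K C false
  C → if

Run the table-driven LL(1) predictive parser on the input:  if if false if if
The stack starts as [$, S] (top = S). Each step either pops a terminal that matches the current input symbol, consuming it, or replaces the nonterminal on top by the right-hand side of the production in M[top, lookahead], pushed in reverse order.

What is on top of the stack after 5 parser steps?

step 1: stack=$ S  input=if if false if if $  — expand S → G if C
step 2: stack=$ C if G  input=if if false if if $  — expand G → C K C false
step 3: stack=$ C if false C K C  input=if if false if if $  — expand C → if
step 4: stack=$ C if false C K if  input=if if false if if $  — match if
step 5: stack=$ C if false C K  input=if false if if $  — expand K → λ
Stack after step 5: $ C if false C (top = C).

C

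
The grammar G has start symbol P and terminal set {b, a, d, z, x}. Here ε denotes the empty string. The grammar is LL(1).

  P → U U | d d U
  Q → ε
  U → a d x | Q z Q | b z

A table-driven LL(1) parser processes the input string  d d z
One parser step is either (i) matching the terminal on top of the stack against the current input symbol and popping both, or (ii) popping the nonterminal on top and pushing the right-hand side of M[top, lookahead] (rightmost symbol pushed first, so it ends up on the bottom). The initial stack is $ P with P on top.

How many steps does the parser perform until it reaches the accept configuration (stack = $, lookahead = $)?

     Stack    Input    Action
  1  $ P      d d z $  expand P → d d U
  2  $ U d d  d d z $  match d
  3  $ U d    d z $    match d
  4  $ U      z $      expand U → Q z Q
  5  $ Q z Q  z $      expand Q → ε
  6  $ Q z    z $      match z
  7  $ Q      $        expand Q → ε
Accept reached after 7 steps.

7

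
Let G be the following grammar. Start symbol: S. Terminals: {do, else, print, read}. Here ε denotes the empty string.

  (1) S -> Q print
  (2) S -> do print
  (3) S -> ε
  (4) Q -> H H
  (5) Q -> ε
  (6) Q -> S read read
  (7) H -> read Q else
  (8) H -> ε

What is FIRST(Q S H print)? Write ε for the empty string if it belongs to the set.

{do, print, read}

FIRST(H): from H->read Q else we get {read}; from H->ε we get {ε}. So FIRST(H) = {ε, read}.
FIRST(S): from S->Q print we get {do, print, read}; from S->do print we get {do}; from S->ε we get {ε}. So FIRST(S) = {ε, do, print, read}.
FIRST(Q): from Q->H H we get {ε, read}; from Q->ε we get {ε}; from Q->S read read we get {do, print, read}. So FIRST(Q) = {ε, do, print, read}.
FIRST(Q S H print): take FIRST of each symbol in turn, carrying on past any symbol whose FIRST contains ε; result {do, print, read}.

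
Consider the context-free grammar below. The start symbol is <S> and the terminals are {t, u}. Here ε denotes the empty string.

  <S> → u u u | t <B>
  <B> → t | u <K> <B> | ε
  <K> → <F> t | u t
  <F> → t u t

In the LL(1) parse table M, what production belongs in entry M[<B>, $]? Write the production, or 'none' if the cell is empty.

FIRST(<S>): from <S>→u u u we get {u}; from <S>→t <B> we get {t}. So FIRST(<S>) = {t, u}.
FIRST(<B>): from <B>→t we get {t}; from <B>→u <K> <B> we get {u}; from <B>→ε we get {ε}. So FIRST(<B>) = {ε, t, u}.
FIRST(<F>): from <F>→t u t we get {t}. So FIRST(<F>) = {t}.
FIRST(<K>): from <K>→<F> t we get {t}; from <K>→u t we get {u}. So FIRST(<K>) = {t, u}.
FOLLOW(<S>) includes $ since <S> is the start symbol.
FOLLOW(<S>): <S> appears on no right-hand side. Thus FOLLOW(<S>) = {$}.
FOLLOW(<B>): in <S>→t <B>, the suffix after <B> is empty, so FOLLOW(<B>) ⊇ FOLLOW(<S>) = {$}; in <B>→u <K> <B>, the suffix after <B> is empty (adds nothing new). Thus FOLLOW(<B>) = {$}.
For <B> → t: FIRST(t) = {t}, so it goes in M[<B>, t] for t ∈ {t}.
For <B> → u <K> <B>: FIRST(u <K> <B>) = {u}, so it goes in M[<B>, t] for t ∈ {u}.
For <B> → ε: FIRST(ε) = {ε}, so it goes in M[<B>, t] for t ∈ {}; since ε ∈ FIRST, also for every t ∈ FOLLOW(<B>) = {$}.

<B> → ε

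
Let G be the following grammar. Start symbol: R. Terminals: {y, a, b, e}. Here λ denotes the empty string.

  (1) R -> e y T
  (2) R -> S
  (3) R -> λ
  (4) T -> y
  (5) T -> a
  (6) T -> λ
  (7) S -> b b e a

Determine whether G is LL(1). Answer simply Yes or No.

Yes

FIRST(R) = {λ, b, e}
FIRST(T) = {λ, a, y}
FIRST(S) = {b}
FOLLOW(R) = {$}
FOLLOW(T) = {$}
FOLLOW(S) = {$}
Each cell of M receives at most one production.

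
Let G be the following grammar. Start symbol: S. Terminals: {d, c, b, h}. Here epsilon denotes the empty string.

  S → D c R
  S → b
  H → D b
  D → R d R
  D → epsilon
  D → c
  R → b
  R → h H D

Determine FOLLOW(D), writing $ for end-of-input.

FIRST(R): from R→b we get {b}; from R→h H D we get {h}. So FIRST(R) = {b, h}.
FIRST(D): from D→R d R we get {b, h}; from D→epsilon we get {epsilon}; from D→c we get {c}. So FIRST(D) = {epsilon, b, c, h}.
FIRST(S): from S→D c R we get {b, c, h}; from S→b we get {b}. So FIRST(S) = {b, c, h}.
FIRST(H): from H→D b we get {b, c, h}. So FIRST(H) = {b, c, h}.
FOLLOW(S) includes $ since S is the start symbol.
FOLLOW(S): S appears on no right-hand side. Thus FOLLOW(S) = {$}.
FOLLOW(H): in R→h H D, H is followed by D with FIRST {epsilon, b, c, h}; in R→h H D, the suffix after H is nullable, so FOLLOW(H) ⊇ FOLLOW(R) = {$, b, c, d}. Thus FOLLOW(H) = {$, b, c, d, h}.
FOLLOW(D): in S→D c R, D is followed by c R with FIRST {c}; in H→D b, D is followed by b with FIRST {b}; in R→h H D, the suffix after D is empty, so FOLLOW(D) ⊇ FOLLOW(R) = {$, b, c, d}. Thus FOLLOW(D) = {$, b, c, d}.
FOLLOW(R): in S→D c R, the suffix after R is empty, so FOLLOW(R) ⊇ FOLLOW(S) = {$}; in D→R d R (occurrence 1), R is followed by d R with FIRST {d}; in D→R d R (occurrence 2), the suffix after R is empty, so FOLLOW(R) ⊇ FOLLOW(D) = {$, b, c, d}. Thus FOLLOW(R) = {$, b, c, d}.

{$, b, c, d}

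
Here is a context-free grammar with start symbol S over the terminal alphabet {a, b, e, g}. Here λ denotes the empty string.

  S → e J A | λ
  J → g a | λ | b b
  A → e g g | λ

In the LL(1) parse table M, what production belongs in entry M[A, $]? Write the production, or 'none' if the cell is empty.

FIRST(S) = {λ, e}
FIRST(J) = {λ, b, g}
FIRST(A) = {λ, e}
FOLLOW(S) includes $ since S is the start symbol.
FOLLOW(S): S appears on no right-hand side. Thus FOLLOW(S) = {$}.
FOLLOW(A): in S→e J A, the suffix after A is empty, so FOLLOW(A) ⊇ FOLLOW(S) = {$}. Thus FOLLOW(A) = {$}.
For A → e g g: FIRST(e g g) = {e}, so it goes in M[A, t] for t ∈ {e}.
For A → λ: FIRST(λ) = {λ}, so it goes in M[A, t] for t ∈ {}; since λ ∈ FIRST, also for every t ∈ FOLLOW(A) = {$}.

A → λ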